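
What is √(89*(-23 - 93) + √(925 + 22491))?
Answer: √(-10324 + 2*√5854) ≈ 100.85*I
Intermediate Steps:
√(89*(-23 - 93) + √(925 + 22491)) = √(89*(-116) + √23416) = √(-10324 + 2*√5854)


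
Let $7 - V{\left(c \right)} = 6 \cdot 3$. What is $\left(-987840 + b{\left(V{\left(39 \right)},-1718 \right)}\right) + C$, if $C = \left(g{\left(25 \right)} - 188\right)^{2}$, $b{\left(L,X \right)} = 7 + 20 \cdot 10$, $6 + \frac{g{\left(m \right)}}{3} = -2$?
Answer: $-942689$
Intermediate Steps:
$g{\left(m \right)} = -24$ ($g{\left(m \right)} = -18 + 3 \left(-2\right) = -18 - 6 = -24$)
$V{\left(c \right)} = -11$ ($V{\left(c \right)} = 7 - 6 \cdot 3 = 7 - 18 = -11$)
$b{\left(L,X \right)} = 207$ ($b{\left(L,X \right)} = 7 + 200 = 207$)
$C = 44944$ ($C = \left(-24 - 188\right)^{2} = \left(-212\right)^{2} = 44944$)
$\left(-987840 + b{\left(V{\left(39 \right)},-1718 \right)}\right) + C = \left(-987840 + 207\right) + 44944 = -987633 + 44944 = -942689$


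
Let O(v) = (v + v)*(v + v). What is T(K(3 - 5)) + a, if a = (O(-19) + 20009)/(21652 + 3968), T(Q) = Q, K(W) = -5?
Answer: -35549/8540 ≈ -4.1626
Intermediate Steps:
O(v) = 4*v**2 (O(v) = (2*v)*(2*v) = 4*v**2)
a = 7151/8540 (a = (4*(-19)**2 + 20009)/(21652 + 3968) = (4*361 + 20009)/25620 = (1444 + 20009)*(1/25620) = 21453*(1/25620) = 7151/8540 ≈ 0.83735)
T(K(3 - 5)) + a = -5 + 7151/8540 = -35549/8540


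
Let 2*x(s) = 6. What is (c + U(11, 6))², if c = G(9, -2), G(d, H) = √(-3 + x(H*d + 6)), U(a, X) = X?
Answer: 36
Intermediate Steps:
x(s) = 3 (x(s) = (½)*6 = 3)
G(d, H) = 0 (G(d, H) = √(-3 + 3) = √0 = 0)
c = 0
(c + U(11, 6))² = (0 + 6)² = 6² = 36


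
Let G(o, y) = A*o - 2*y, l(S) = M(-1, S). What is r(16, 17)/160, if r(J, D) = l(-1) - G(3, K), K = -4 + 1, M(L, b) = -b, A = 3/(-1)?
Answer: 1/40 ≈ 0.025000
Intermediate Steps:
A = -3 (A = 3*(-1) = -3)
K = -3
l(S) = -S
G(o, y) = -3*o - 2*y
r(J, D) = 4 (r(J, D) = -1*(-1) - (-3*3 - 2*(-3)) = 1 - (-9 + 6) = 1 - 1*(-3) = 1 + 3 = 4)
r(16, 17)/160 = 4/160 = 4*(1/160) = 1/40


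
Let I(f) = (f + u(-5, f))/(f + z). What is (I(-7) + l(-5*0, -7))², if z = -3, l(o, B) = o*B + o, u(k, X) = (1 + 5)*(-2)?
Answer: 361/100 ≈ 3.6100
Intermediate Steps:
u(k, X) = -12 (u(k, X) = 6*(-2) = -12)
l(o, B) = o + B*o (l(o, B) = B*o + o = o + B*o)
I(f) = (-12 + f)/(-3 + f) (I(f) = (f - 12)/(f - 3) = (-12 + f)/(-3 + f))
(I(-7) + l(-5*0, -7))² = ((-12 - 7)/(-3 - 7) + (-5*0)*(1 - 7))² = (-19/(-10) + 0*(-6))² = (-⅒*(-19) + 0)² = (19/10 + 0)² = (19/10)² = 361/100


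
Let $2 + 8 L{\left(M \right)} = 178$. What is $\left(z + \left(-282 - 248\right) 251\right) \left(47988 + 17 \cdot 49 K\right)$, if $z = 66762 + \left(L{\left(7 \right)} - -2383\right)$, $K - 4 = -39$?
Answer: $-1202731879$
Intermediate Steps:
$K = -35$ ($K = 4 - 39 = -35$)
$L{\left(M \right)} = 22$ ($L{\left(M \right)} = - \frac{1}{4} + \frac{1}{8} \cdot 178 = - \frac{1}{4} + \frac{89}{4} = 22$)
$z = 69167$ ($z = 66762 + \left(22 - -2383\right) = 66762 + \left(22 + 2383\right) = 66762 + 2405 = 69167$)
$\left(z + \left(-282 - 248\right) 251\right) \left(47988 + 17 \cdot 49 K\right) = \left(69167 + \left(-282 - 248\right) 251\right) \left(47988 + 17 \cdot 49 \left(-35\right)\right) = \left(69167 - 133030\right) \left(47988 + 833 \left(-35\right)\right) = \left(69167 - 133030\right) \left(47988 - 29155\right) = \left(-63863\right) 18833 = -1202731879$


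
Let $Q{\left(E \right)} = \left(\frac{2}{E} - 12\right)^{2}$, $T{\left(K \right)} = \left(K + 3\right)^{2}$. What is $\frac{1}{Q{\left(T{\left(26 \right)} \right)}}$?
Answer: $\frac{707281}{101808100} \approx 0.0069472$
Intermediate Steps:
$T{\left(K \right)} = \left(3 + K\right)^{2}$
$Q{\left(E \right)} = \left(-12 + \frac{2}{E}\right)^{2}$
$\frac{1}{Q{\left(T{\left(26 \right)} \right)}} = \frac{1}{4 \frac{1}{\left(3 + 26\right)^{4}} \left(-1 + 6 \left(3 + 26\right)^{2}\right)^{2}} = \frac{1}{4 \cdot \frac{1}{707281} \left(-1 + 6 \cdot 29^{2}\right)^{2}} = \frac{1}{4 \cdot \frac{1}{707281} \left(-1 + 6 \cdot 841\right)^{2}} = \frac{1}{4 \cdot \frac{1}{707281} \left(-1 + 5046\right)^{2}} = \frac{1}{4 \cdot \frac{1}{707281} \cdot 5045^{2}} = \frac{1}{4 \cdot \frac{1}{707281} \cdot 25452025} = \frac{1}{\frac{101808100}{707281}} = \frac{707281}{101808100}$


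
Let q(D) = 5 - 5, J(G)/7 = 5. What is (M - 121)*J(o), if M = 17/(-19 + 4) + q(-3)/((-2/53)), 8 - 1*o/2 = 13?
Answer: -12824/3 ≈ -4274.7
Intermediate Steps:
o = -10 (o = 16 - 2*13 = 16 - 26 = -10)
J(G) = 35 (J(G) = 7*5 = 35)
q(D) = 0
M = -17/15 (M = 17/(-19 + 4) + 0/((-2/53)) = 17/(-15) + 0/((-2*1/53)) = 17*(-1/15) + 0/(-2/53) = -17/15 + 0*(-53/2) = -17/15 + 0 = -17/15 ≈ -1.1333)
(M - 121)*J(o) = (-17/15 - 121)*35 = -1832/15*35 = -12824/3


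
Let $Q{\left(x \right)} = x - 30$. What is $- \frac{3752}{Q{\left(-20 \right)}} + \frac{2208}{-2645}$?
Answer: $\frac{42668}{575} \approx 74.205$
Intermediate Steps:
$Q{\left(x \right)} = -30 + x$
$- \frac{3752}{Q{\left(-20 \right)}} + \frac{2208}{-2645} = - \frac{3752}{-30 - 20} + \frac{2208}{-2645} = - \frac{3752}{-50} + 2208 \left(- \frac{1}{2645}\right) = \left(-3752\right) \left(- \frac{1}{50}\right) - \frac{96}{115} = \frac{1876}{25} - \frac{96}{115} = \frac{42668}{575}$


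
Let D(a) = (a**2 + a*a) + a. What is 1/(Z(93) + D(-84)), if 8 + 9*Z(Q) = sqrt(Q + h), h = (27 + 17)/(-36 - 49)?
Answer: 10730740/150521281411 - sqrt(668185)/150521281411 ≈ 7.1285e-5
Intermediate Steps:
h = -44/85 (h = 44/(-85) = 44*(-1/85) = -44/85 ≈ -0.51765)
D(a) = a + 2*a**2 (D(a) = (a**2 + a**2) + a = 2*a**2 + a = a + 2*a**2)
Z(Q) = -8/9 + sqrt(-44/85 + Q)/9 (Z(Q) = -8/9 + sqrt(Q - 44/85)/9 = -8/9 + sqrt(-44/85 + Q)/9)
1/(Z(93) + D(-84)) = 1/((-8/9 + sqrt(-3740 + 7225*93)/765) - 84*(1 + 2*(-84))) = 1/((-8/9 + sqrt(-3740 + 671925)/765) - 84*(1 - 168)) = 1/((-8/9 + sqrt(668185)/765) - 84*(-167)) = 1/((-8/9 + sqrt(668185)/765) + 14028) = 1/(126244/9 + sqrt(668185)/765)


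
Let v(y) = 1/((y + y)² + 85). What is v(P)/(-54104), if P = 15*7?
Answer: -1/2390585240 ≈ -4.1831e-10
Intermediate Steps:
P = 105
v(y) = 1/(85 + 4*y²) (v(y) = 1/((2*y)² + 85) = 1/(4*y² + 85) = 1/(85 + 4*y²))
v(P)/(-54104) = 1/((85 + 4*105²)*(-54104)) = -1/54104/(85 + 4*11025) = -1/54104/(85 + 44100) = -1/54104/44185 = (1/44185)*(-1/54104) = -1/2390585240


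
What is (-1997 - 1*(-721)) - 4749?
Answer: -6025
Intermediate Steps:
(-1997 - 1*(-721)) - 4749 = (-1997 + 721) - 4749 = -1276 - 4749 = -6025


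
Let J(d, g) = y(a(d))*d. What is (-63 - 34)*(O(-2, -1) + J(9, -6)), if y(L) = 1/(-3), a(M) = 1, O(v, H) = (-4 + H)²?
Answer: -2134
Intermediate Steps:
y(L) = -⅓
J(d, g) = -d/3
(-63 - 34)*(O(-2, -1) + J(9, -6)) = (-63 - 34)*((-4 - 1)² - ⅓*9) = -97*((-5)² - 3) = -97*(25 - 3) = -97*22 = -2134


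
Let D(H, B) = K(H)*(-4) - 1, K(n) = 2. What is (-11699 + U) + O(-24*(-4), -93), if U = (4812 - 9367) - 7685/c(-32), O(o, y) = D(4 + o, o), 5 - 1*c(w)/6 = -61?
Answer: -6447833/396 ≈ -16282.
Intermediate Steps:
c(w) = 396 (c(w) = 30 - 6*(-61) = 30 + 366 = 396)
D(H, B) = -9 (D(H, B) = 2*(-4) - 1 = -8 - 1 = -9)
O(o, y) = -9
U = -1811465/396 (U = (4812 - 9367) - 7685/396 = -4555 - 7685*1/396 = -4555 - 7685/396 = -1811465/396 ≈ -4574.4)
(-11699 + U) + O(-24*(-4), -93) = (-11699 - 1811465/396) - 9 = -6444269/396 - 9 = -6447833/396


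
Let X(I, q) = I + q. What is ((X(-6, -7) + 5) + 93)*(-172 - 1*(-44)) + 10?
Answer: -10870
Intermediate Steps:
((X(-6, -7) + 5) + 93)*(-172 - 1*(-44)) + 10 = (((-6 - 7) + 5) + 93)*(-172 - 1*(-44)) + 10 = ((-13 + 5) + 93)*(-172 + 44) + 10 = (-8 + 93)*(-128) + 10 = 85*(-128) + 10 = -10880 + 10 = -10870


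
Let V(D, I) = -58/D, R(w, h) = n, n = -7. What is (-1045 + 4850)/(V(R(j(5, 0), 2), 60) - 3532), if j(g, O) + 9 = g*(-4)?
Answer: -26635/24666 ≈ -1.0798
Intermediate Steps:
j(g, O) = -9 - 4*g (j(g, O) = -9 + g*(-4) = -9 - 4*g)
R(w, h) = -7
(-1045 + 4850)/(V(R(j(5, 0), 2), 60) - 3532) = (-1045 + 4850)/(-58/(-7) - 3532) = 3805/(-58*(-⅐) - 3532) = 3805/(58/7 - 3532) = 3805/(-24666/7) = 3805*(-7/24666) = -26635/24666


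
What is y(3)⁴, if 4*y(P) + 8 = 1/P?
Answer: 279841/20736 ≈ 13.495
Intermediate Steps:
y(P) = -2 + 1/(4*P)
y(3)⁴ = (-2 + (¼)/3)⁴ = (-2 + (¼)*(⅓))⁴ = (-2 + 1/12)⁴ = (-23/12)⁴ = 279841/20736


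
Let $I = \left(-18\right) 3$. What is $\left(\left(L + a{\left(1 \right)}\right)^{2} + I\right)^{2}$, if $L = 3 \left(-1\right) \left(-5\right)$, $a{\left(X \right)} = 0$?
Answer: $29241$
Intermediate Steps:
$L = 15$ ($L = \left(-3\right) \left(-5\right) = 15$)
$I = -54$
$\left(\left(L + a{\left(1 \right)}\right)^{2} + I\right)^{2} = \left(\left(15 + 0\right)^{2} - 54\right)^{2} = \left(15^{2} - 54\right)^{2} = \left(225 - 54\right)^{2} = 171^{2} = 29241$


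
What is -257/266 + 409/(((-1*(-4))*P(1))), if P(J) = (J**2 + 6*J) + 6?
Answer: 47715/6916 ≈ 6.8992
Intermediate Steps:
P(J) = 6 + J**2 + 6*J
-257/266 + 409/(((-1*(-4))*P(1))) = -257/266 + 409/(((-1*(-4))*(6 + 1**2 + 6*1))) = -257*1/266 + 409/((4*(6 + 1 + 6))) = -257/266 + 409/((4*13)) = -257/266 + 409/52 = 47715/6916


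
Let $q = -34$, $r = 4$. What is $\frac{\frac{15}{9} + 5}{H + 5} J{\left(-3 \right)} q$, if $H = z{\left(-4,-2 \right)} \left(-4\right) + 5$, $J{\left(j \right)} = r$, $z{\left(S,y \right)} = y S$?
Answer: $\frac{1360}{33} \approx 41.212$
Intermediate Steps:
$z{\left(S,y \right)} = S y$
$J{\left(j \right)} = 4$
$H = -27$ ($H = \left(-4\right) \left(-2\right) \left(-4\right) + 5 = 8 \left(-4\right) + 5 = -32 + 5 = -27$)
$\frac{\frac{15}{9} + 5}{H + 5} J{\left(-3 \right)} q = \frac{\frac{15}{9} + 5}{-27 + 5} \cdot 4 \left(-34\right) = \frac{15 \cdot \frac{1}{9} + 5}{-22} \cdot 4 \left(-34\right) = \left(\frac{5}{3} + 5\right) \left(- \frac{1}{22}\right) 4 \left(-34\right) = \frac{20}{3} \left(- \frac{1}{22}\right) 4 \left(-34\right) = \left(- \frac{10}{33}\right) 4 \left(-34\right) = \left(- \frac{40}{33}\right) \left(-34\right) = \frac{1360}{33}$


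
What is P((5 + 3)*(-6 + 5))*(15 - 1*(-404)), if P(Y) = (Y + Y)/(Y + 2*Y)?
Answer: 838/3 ≈ 279.33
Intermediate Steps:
P(Y) = 2/3 (P(Y) = (2*Y)/((3*Y)) = (2*Y)*(1/(3*Y)) = 2/3)
P((5 + 3)*(-6 + 5))*(15 - 1*(-404)) = 2*(15 - 1*(-404))/3 = 2*(15 + 404)/3 = (2/3)*419 = 838/3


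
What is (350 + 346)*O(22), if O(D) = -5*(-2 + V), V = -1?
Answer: 10440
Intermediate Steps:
O(D) = 15 (O(D) = -5*(-2 - 1) = -5*(-3) = 15)
(350 + 346)*O(22) = (350 + 346)*15 = 696*15 = 10440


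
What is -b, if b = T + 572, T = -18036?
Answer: 17464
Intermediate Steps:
b = -17464 (b = -18036 + 572 = -17464)
-b = -1*(-17464) = 17464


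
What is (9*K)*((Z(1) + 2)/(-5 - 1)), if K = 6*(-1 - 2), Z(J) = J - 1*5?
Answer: -54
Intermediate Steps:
Z(J) = -5 + J (Z(J) = J - 5 = -5 + J)
K = -18 (K = 6*(-3) = -18)
(9*K)*((Z(1) + 2)/(-5 - 1)) = (9*(-18))*(((-5 + 1) + 2)/(-5 - 1)) = -162*(-4 + 2)/(-6) = -(-324)*(-1)/6 = -162*1/3 = -54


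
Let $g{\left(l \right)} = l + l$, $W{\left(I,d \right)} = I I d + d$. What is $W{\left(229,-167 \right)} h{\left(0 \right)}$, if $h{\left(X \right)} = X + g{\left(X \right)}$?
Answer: $0$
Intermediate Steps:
$W{\left(I,d \right)} = d + d I^{2}$ ($W{\left(I,d \right)} = I^{2} d + d = d I^{2} + d = d + d I^{2}$)
$g{\left(l \right)} = 2 l$
$h{\left(X \right)} = 3 X$ ($h{\left(X \right)} = X + 2 X = 3 X$)
$W{\left(229,-167 \right)} h{\left(0 \right)} = - 167 \left(1 + 229^{2}\right) 3 \cdot 0 = - 167 \left(1 + 52441\right) 0 = \left(-167\right) 52442 \cdot 0 = \left(-8757814\right) 0 = 0$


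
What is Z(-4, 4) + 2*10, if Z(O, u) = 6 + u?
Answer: 30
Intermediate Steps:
Z(-4, 4) + 2*10 = (6 + 4) + 2*10 = 10 + 20 = 30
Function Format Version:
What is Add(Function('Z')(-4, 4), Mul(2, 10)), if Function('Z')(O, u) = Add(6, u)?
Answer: 30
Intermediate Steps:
Add(Function('Z')(-4, 4), Mul(2, 10)) = Add(Add(6, 4), Mul(2, 10)) = Add(10, 20) = 30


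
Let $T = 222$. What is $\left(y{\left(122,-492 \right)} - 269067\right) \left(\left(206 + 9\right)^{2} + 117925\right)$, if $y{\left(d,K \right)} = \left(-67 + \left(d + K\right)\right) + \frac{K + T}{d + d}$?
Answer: $- \frac{2698595057725}{61} \approx -4.4239 \cdot 10^{10}$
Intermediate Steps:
$y{\left(d,K \right)} = -67 + K + d + \frac{222 + K}{2 d}$ ($y{\left(d,K \right)} = \left(-67 + \left(d + K\right)\right) + \frac{K + 222}{d + d} = \left(-67 + \left(K + d\right)\right) + \frac{222 + K}{2 d} = \left(-67 + K + d\right) + \left(222 + K\right) \frac{1}{2 d} = \left(-67 + K + d\right) + \frac{222 + K}{2 d} = -67 + K + d + \frac{222 + K}{2 d}$)
$\left(y{\left(122,-492 \right)} - 269067\right) \left(\left(206 + 9\right)^{2} + 117925\right) = \left(\frac{111 + \frac{1}{2} \left(-492\right) + 122 \left(-67 - 492 + 122\right)}{122} - 269067\right) \left(\left(206 + 9\right)^{2} + 117925\right) = \left(\frac{111 - 246 + 122 \left(-437\right)}{122} - 269067\right) \left(215^{2} + 117925\right) = \left(\frac{111 - 246 - 53314}{122} - 269067\right) \left(46225 + 117925\right) = \left(\frac{1}{122} \left(-53449\right) - 269067\right) 164150 = \left(- \frac{53449}{122} - 269067\right) 164150 = \left(- \frac{32879623}{122}\right) 164150 = - \frac{2698595057725}{61}$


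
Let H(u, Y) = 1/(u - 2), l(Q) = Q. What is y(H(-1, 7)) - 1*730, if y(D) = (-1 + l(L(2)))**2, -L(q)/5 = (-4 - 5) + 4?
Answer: -154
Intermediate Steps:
L(q) = 25 (L(q) = -5*((-4 - 5) + 4) = -5*(-9 + 4) = -5*(-5) = 25)
H(u, Y) = 1/(-2 + u)
y(D) = 576 (y(D) = (-1 + 25)**2 = 24**2 = 576)
y(H(-1, 7)) - 1*730 = 576 - 1*730 = 576 - 730 = -154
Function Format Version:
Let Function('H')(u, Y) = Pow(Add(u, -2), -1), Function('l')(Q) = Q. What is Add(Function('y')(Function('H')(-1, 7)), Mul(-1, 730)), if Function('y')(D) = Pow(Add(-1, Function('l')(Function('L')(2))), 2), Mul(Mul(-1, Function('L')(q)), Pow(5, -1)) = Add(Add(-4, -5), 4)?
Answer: -154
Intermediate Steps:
Function('L')(q) = 25 (Function('L')(q) = Mul(-5, Add(Add(-4, -5), 4)) = Mul(-5, Add(-9, 4)) = Mul(-5, -5) = 25)
Function('H')(u, Y) = Pow(Add(-2, u), -1)
Function('y')(D) = 576 (Function('y')(D) = Pow(Add(-1, 25), 2) = Pow(24, 2) = 576)
Add(Function('y')(Function('H')(-1, 7)), Mul(-1, 730)) = Add(576, Mul(-1, 730)) = Add(576, -730) = -154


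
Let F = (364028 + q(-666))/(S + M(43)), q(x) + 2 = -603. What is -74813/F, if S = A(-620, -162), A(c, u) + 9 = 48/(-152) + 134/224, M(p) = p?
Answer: -5457832789/773364144 ≈ -7.0573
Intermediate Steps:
q(x) = -605 (q(x) = -2 - 603 = -605)
A(c, u) = -18551/2128 (A(c, u) = -9 + (48/(-152) + 134/224) = -9 + (48*(-1/152) + 134*(1/224)) = -9 + (-6/19 + 67/112) = -9 + 601/2128 = -18551/2128)
S = -18551/2128 ≈ -8.7176
F = 773364144/72953 (F = (364028 - 605)/(-18551/2128 + 43) = 363423/(72953/2128) = 363423*(2128/72953) = 773364144/72953 ≈ 10601.)
-74813/F = -74813/773364144/72953 = -74813*72953/773364144 = -5457832789/773364144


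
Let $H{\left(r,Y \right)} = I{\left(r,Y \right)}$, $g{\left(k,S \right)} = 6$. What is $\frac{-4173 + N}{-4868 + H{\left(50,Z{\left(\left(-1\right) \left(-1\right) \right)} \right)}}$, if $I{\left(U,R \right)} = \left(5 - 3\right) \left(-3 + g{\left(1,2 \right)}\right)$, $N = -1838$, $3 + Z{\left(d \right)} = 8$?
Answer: $\frac{6011}{4862} \approx 1.2363$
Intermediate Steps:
$Z{\left(d \right)} = 5$ ($Z{\left(d \right)} = -3 + 8 = 5$)
$I{\left(U,R \right)} = 6$ ($I{\left(U,R \right)} = \left(5 - 3\right) \left(-3 + 6\right) = 2 \cdot 3 = 6$)
$H{\left(r,Y \right)} = 6$
$\frac{-4173 + N}{-4868 + H{\left(50,Z{\left(\left(-1\right) \left(-1\right) \right)} \right)}} = \frac{-4173 - 1838}{-4868 + 6} = - \frac{6011}{-4862} = \left(-6011\right) \left(- \frac{1}{4862}\right) = \frac{6011}{4862}$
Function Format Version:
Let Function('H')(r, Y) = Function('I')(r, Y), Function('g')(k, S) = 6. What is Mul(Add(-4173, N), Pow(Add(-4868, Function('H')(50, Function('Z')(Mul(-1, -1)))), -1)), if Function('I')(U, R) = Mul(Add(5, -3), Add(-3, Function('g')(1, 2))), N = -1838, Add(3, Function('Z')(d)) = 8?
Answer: Rational(6011, 4862) ≈ 1.2363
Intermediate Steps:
Function('Z')(d) = 5 (Function('Z')(d) = Add(-3, 8) = 5)
Function('I')(U, R) = 6 (Function('I')(U, R) = Mul(Add(5, -3), Add(-3, 6)) = Mul(2, 3) = 6)
Function('H')(r, Y) = 6
Mul(Add(-4173, N), Pow(Add(-4868, Function('H')(50, Function('Z')(Mul(-1, -1)))), -1)) = Mul(Add(-4173, -1838), Pow(Add(-4868, 6), -1)) = Mul(-6011, Pow(-4862, -1)) = Mul(-6011, Rational(-1, 4862)) = Rational(6011, 4862)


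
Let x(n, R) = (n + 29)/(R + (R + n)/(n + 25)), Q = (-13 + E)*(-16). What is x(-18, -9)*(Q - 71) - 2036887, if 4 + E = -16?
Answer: -183355019/90 ≈ -2.0373e+6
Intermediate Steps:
E = -20 (E = -4 - 16 = -20)
Q = 528 (Q = (-13 - 20)*(-16) = -33*(-16) = 528)
x(n, R) = (29 + n)/(R + (R + n)/(25 + n))
x(-18, -9)*(Q - 71) - 2036887 = ((725 + (-18)² + 54*(-18))/(-18 + 26*(-9) - 9*(-18)))*(528 - 71) - 2036887 = ((725 + 324 - 972)/(-18 - 234 + 162))*457 - 2036887 = (77/(-90))*457 - 2036887 = -1/90*77*457 - 2036887 = -77/90*457 - 2036887 = -35189/90 - 2036887 = -183355019/90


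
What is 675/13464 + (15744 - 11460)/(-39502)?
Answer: -1723107/29547496 ≈ -0.058317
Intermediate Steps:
675/13464 + (15744 - 11460)/(-39502) = 675*(1/13464) + 4284*(-1/39502) = 75/1496 - 2142/19751 = -1723107/29547496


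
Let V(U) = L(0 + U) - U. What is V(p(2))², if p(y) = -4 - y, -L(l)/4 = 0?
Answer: 36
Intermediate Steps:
L(l) = 0 (L(l) = -4*0 = 0)
V(U) = -U (V(U) = 0 - U = -U)
V(p(2))² = (-(-4 - 1*2))² = (-(-4 - 2))² = (-1*(-6))² = 6² = 36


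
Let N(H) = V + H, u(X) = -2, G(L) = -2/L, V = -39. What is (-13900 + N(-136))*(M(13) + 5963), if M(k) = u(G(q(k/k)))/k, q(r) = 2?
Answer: -1091051775/13 ≈ -8.3927e+7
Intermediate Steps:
N(H) = -39 + H
M(k) = -2/k
(-13900 + N(-136))*(M(13) + 5963) = (-13900 + (-39 - 136))*(-2/13 + 5963) = (-13900 - 175)*(-2*1/13 + 5963) = -14075*(-2/13 + 5963) = -14075*77517/13 = -1091051775/13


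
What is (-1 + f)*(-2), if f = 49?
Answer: -96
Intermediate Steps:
(-1 + f)*(-2) = (-1 + 49)*(-2) = 48*(-2) = -96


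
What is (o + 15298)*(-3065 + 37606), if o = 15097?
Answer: 1049873695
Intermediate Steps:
(o + 15298)*(-3065 + 37606) = (15097 + 15298)*(-3065 + 37606) = 30395*34541 = 1049873695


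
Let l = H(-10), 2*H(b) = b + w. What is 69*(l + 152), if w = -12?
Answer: 9729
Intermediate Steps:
H(b) = -6 + b/2 (H(b) = (b - 12)/2 = (-12 + b)/2 = -6 + b/2)
l = -11 (l = -6 + (1/2)*(-10) = -6 - 5 = -11)
69*(l + 152) = 69*(-11 + 152) = 69*141 = 9729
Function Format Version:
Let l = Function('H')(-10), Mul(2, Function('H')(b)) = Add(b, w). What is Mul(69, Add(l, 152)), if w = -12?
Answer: 9729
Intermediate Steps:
Function('H')(b) = Add(-6, Mul(Rational(1, 2), b)) (Function('H')(b) = Mul(Rational(1, 2), Add(b, -12)) = Mul(Rational(1, 2), Add(-12, b)) = Add(-6, Mul(Rational(1, 2), b)))
l = -11 (l = Add(-6, Mul(Rational(1, 2), -10)) = Add(-6, -5) = -11)
Mul(69, Add(l, 152)) = Mul(69, Add(-11, 152)) = Mul(69, 141) = 9729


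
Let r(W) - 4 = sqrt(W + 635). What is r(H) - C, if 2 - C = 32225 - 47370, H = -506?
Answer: -15143 + sqrt(129) ≈ -15132.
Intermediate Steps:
r(W) = 4 + sqrt(635 + W) (r(W) = 4 + sqrt(W + 635) = 4 + sqrt(635 + W))
C = 15147 (C = 2 - (32225 - 47370) = 2 - 1*(-15145) = 2 + 15145 = 15147)
r(H) - C = (4 + sqrt(635 - 506)) - 1*15147 = (4 + sqrt(129)) - 15147 = -15143 + sqrt(129)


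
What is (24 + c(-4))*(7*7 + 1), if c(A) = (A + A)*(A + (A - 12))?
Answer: 9200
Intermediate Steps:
c(A) = 2*A*(-12 + 2*A) (c(A) = (2*A)*(A + (-12 + A)) = (2*A)*(-12 + 2*A) = 2*A*(-12 + 2*A))
(24 + c(-4))*(7*7 + 1) = (24 + 4*(-4)*(-6 - 4))*(7*7 + 1) = (24 + 4*(-4)*(-10))*(49 + 1) = (24 + 160)*50 = 184*50 = 9200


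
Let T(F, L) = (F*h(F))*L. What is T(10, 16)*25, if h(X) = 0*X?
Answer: 0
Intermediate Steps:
h(X) = 0
T(F, L) = 0 (T(F, L) = (F*0)*L = 0*L = 0)
T(10, 16)*25 = 0*25 = 0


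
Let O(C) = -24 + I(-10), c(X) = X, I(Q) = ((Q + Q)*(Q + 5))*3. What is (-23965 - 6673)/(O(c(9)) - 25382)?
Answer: 15319/12553 ≈ 1.2203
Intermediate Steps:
I(Q) = 6*Q*(5 + Q) (I(Q) = ((2*Q)*(5 + Q))*3 = (2*Q*(5 + Q))*3 = 6*Q*(5 + Q))
O(C) = 276 (O(C) = -24 + 6*(-10)*(5 - 10) = -24 + 6*(-10)*(-5) = -24 + 300 = 276)
(-23965 - 6673)/(O(c(9)) - 25382) = (-23965 - 6673)/(276 - 25382) = -30638/(-25106) = -30638*(-1/25106) = 15319/12553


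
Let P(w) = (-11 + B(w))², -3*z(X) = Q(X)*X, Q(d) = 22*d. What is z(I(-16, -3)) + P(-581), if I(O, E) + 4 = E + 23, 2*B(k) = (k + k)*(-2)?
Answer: 3968771/3 ≈ 1.3229e+6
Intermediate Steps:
B(k) = -2*k (B(k) = ((k + k)*(-2))/2 = ((2*k)*(-2))/2 = (-4*k)/2 = -2*k)
I(O, E) = 19 + E (I(O, E) = -4 + (E + 23) = -4 + (23 + E) = 19 + E)
z(X) = -22*X²/3 (z(X) = -22*X*X/3 = -22*X²/3)
P(w) = (-11 - 2*w)²
z(I(-16, -3)) + P(-581) = -22*(19 - 3)²/3 + (11 + 2*(-581))² = -22/3*16² + (11 - 1162)² = -22/3*256 + (-1151)² = -5632/3 + 1324801 = 3968771/3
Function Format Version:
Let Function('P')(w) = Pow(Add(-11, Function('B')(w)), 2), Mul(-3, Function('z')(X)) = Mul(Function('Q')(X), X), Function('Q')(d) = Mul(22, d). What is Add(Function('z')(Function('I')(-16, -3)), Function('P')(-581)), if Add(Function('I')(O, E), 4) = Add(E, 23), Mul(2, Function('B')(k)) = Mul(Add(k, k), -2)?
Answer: Rational(3968771, 3) ≈ 1.3229e+6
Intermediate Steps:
Function('B')(k) = Mul(-2, k) (Function('B')(k) = Mul(Rational(1, 2), Mul(Add(k, k), -2)) = Mul(Rational(1, 2), Mul(Mul(2, k), -2)) = Mul(Rational(1, 2), Mul(-4, k)) = Mul(-2, k))
Function('I')(O, E) = Add(19, E) (Function('I')(O, E) = Add(-4, Add(E, 23)) = Add(-4, Add(23, E)) = Add(19, E))
Function('z')(X) = Mul(Rational(-22, 3), Pow(X, 2)) (Function('z')(X) = Mul(Rational(-1, 3), Mul(Mul(22, X), X)) = Mul(Rational(-1, 3), Mul(22, Pow(X, 2))) = Mul(Rational(-22, 3), Pow(X, 2)))
Function('P')(w) = Pow(Add(-11, Mul(-2, w)), 2)
Add(Function('z')(Function('I')(-16, -3)), Function('P')(-581)) = Add(Mul(Rational(-22, 3), Pow(Add(19, -3), 2)), Pow(Add(11, Mul(2, -581)), 2)) = Add(Mul(Rational(-22, 3), Pow(16, 2)), Pow(Add(11, -1162), 2)) = Add(Mul(Rational(-22, 3), 256), Pow(-1151, 2)) = Add(Rational(-5632, 3), 1324801) = Rational(3968771, 3)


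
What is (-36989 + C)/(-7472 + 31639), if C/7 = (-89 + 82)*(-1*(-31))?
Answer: -38508/24167 ≈ -1.5934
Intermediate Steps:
C = -1519 (C = 7*((-89 + 82)*(-1*(-31))) = 7*(-7*31) = 7*(-217) = -1519)
(-36989 + C)/(-7472 + 31639) = (-36989 - 1519)/(-7472 + 31639) = -38508/24167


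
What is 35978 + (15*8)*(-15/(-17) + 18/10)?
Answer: 617098/17 ≈ 36300.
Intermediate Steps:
35978 + (15*8)*(-15/(-17) + 18/10) = 35978 + 120*(-15*(-1/17) + 18*(⅒)) = 35978 + 120*(15/17 + 9/5) = 35978 + 120*(228/85) = 35978 + 5472/17 = 617098/17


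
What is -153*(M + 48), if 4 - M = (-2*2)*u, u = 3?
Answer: -9792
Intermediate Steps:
M = 16 (M = 4 - (-2*2)*3 = 4 - (-4)*3 = 4 - 1*(-12) = 4 + 12 = 16)
-153*(M + 48) = -153*(16 + 48) = -153*64 = -9792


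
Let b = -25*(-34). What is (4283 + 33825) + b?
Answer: 38958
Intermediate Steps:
b = 850
(4283 + 33825) + b = (4283 + 33825) + 850 = 38108 + 850 = 38958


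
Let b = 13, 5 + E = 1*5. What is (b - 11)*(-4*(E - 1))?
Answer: 8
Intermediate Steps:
E = 0 (E = -5 + 1*5 = -5 + 5 = 0)
(b - 11)*(-4*(E - 1)) = (13 - 11)*(-4*(0 - 1)) = 2*(-4*(-1)) = 2*4 = 8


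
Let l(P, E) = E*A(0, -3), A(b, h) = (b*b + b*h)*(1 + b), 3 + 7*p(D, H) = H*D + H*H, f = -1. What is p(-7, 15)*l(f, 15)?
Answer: 0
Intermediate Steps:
p(D, H) = -3/7 + H²/7 + D*H/7 (p(D, H) = -3/7 + (H*D + H*H)/7 = -3/7 + (D*H + H²)/7 = -3/7 + (H² + D*H)/7 = -3/7 + (H²/7 + D*H/7) = -3/7 + H²/7 + D*H/7)
A(b, h) = (1 + b)*(b² + b*h) (A(b, h) = (b² + b*h)*(1 + b) = (1 + b)*(b² + b*h))
l(P, E) = 0 (l(P, E) = E*(0*(0 - 3 + 0² + 0*(-3))) = E*(0*(0 - 3 + 0 + 0)) = E*(0*(-3)) = E*0 = 0)
p(-7, 15)*l(f, 15) = (-3/7 + (⅐)*15² + (⅐)*(-7)*15)*0 = (-3/7 + (⅐)*225 - 15)*0 = (-3/7 + 225/7 - 15)*0 = (117/7)*0 = 0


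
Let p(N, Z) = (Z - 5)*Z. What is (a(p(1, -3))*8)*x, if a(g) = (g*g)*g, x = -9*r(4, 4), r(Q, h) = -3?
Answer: 2985984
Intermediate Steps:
p(N, Z) = Z*(-5 + Z) (p(N, Z) = (-5 + Z)*Z = Z*(-5 + Z))
x = 27 (x = -9*(-3) = 27)
a(g) = g³ (a(g) = g²*g = g³)
(a(p(1, -3))*8)*x = ((-3*(-5 - 3))³*8)*27 = ((-3*(-8))³*8)*27 = (24³*8)*27 = (13824*8)*27 = 110592*27 = 2985984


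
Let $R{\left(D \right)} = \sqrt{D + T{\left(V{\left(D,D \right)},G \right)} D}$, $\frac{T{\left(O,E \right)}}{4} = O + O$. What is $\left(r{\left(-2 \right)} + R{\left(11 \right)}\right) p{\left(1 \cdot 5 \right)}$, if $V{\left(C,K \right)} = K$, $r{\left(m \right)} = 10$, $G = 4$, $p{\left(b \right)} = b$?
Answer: $50 + 5 \sqrt{979} \approx 206.44$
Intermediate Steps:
$T{\left(O,E \right)} = 8 O$ ($T{\left(O,E \right)} = 4 \left(O + O\right) = 4 \cdot 2 O = 8 O$)
$R{\left(D \right)} = \sqrt{D + 8 D^{2}}$ ($R{\left(D \right)} = \sqrt{D + 8 D D} = \sqrt{D + 8 D^{2}}$)
$\left(r{\left(-2 \right)} + R{\left(11 \right)}\right) p{\left(1 \cdot 5 \right)} = \left(10 + \sqrt{11 \left(1 + 8 \cdot 11\right)}\right) 1 \cdot 5 = \left(10 + \sqrt{11 \left(1 + 88\right)}\right) 5 = \left(10 + \sqrt{11 \cdot 89}\right) 5 = \left(10 + \sqrt{979}\right) 5 = 50 + 5 \sqrt{979}$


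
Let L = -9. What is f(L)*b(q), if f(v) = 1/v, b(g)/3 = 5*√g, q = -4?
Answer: -10*I/3 ≈ -3.3333*I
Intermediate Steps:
b(g) = 15*√g (b(g) = 3*(5*√g) = 15*√g)
f(L)*b(q) = (15*√(-4))/(-9) = -5*2*I/3 = -10*I/3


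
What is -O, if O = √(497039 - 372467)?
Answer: -2*√31143 ≈ -352.95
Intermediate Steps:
O = 2*√31143 (O = √124572 = 2*√31143 ≈ 352.95)
-O = -2*√31143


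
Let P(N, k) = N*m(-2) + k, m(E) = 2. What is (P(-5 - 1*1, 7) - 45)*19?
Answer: -950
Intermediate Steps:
P(N, k) = k + 2*N (P(N, k) = N*2 + k = 2*N + k = k + 2*N)
(P(-5 - 1*1, 7) - 45)*19 = ((7 + 2*(-5 - 1*1)) - 45)*19 = ((7 + 2*(-5 - 1)) - 45)*19 = ((7 + 2*(-6)) - 45)*19 = ((7 - 12) - 45)*19 = (-5 - 45)*19 = -50*19 = -950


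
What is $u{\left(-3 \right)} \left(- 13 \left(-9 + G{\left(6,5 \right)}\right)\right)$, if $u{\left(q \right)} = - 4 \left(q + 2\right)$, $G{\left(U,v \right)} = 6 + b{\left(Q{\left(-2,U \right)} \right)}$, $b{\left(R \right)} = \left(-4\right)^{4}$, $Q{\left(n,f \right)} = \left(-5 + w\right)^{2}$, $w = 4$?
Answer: $-13156$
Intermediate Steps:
$Q{\left(n,f \right)} = 1$ ($Q{\left(n,f \right)} = \left(-5 + 4\right)^{2} = \left(-1\right)^{2} = 1$)
$b{\left(R \right)} = 256$
$G{\left(U,v \right)} = 262$ ($G{\left(U,v \right)} = 6 + 256 = 262$)
$u{\left(q \right)} = -8 - 4 q$ ($u{\left(q \right)} = - 4 \left(2 + q\right) = -8 - 4 q$)
$u{\left(-3 \right)} \left(- 13 \left(-9 + G{\left(6,5 \right)}\right)\right) = \left(-8 - -12\right) \left(- 13 \left(-9 + 262\right)\right) = \left(-8 + 12\right) \left(\left(-13\right) 253\right) = 4 \left(-3289\right) = -13156$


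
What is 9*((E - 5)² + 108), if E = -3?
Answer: 1548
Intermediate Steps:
9*((E - 5)² + 108) = 9*((-3 - 5)² + 108) = 9*((-8)² + 108) = 9*(64 + 108) = 9*172 = 1548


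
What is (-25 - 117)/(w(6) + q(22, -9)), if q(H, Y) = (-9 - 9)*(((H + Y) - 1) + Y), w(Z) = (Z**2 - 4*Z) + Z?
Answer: 71/18 ≈ 3.9444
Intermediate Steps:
w(Z) = Z**2 - 3*Z
q(H, Y) = 18 - 36*Y - 18*H (q(H, Y) = -18*((-1 + H + Y) + Y) = -18*(-1 + H + 2*Y) = 18 - 36*Y - 18*H)
(-25 - 117)/(w(6) + q(22, -9)) = (-25 - 117)/(6*(-3 + 6) + (18 - 36*(-9) - 18*22)) = -142/(6*3 + (18 + 324 - 396)) = -142/(18 - 54) = -142/(-36) = -142*(-1/36) = 71/18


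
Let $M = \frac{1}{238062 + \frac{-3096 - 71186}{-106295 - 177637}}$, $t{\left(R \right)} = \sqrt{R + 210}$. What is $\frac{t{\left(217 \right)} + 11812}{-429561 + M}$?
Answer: $- \frac{399207175953796}{14517764452100547} - \frac{33796747033 \sqrt{427}}{14517764452100547} \approx -0.027546$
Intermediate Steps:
$t{\left(R \right)} = \sqrt{210 + R}$
$M = \frac{141966}{33796747033}$ ($M = \frac{1}{238062 - \frac{74282}{-283932}} = \frac{1}{238062 - - \frac{37141}{141966}} = \frac{1}{238062 + \frac{37141}{141966}} = \frac{1}{\frac{33796747033}{141966}} = \frac{141966}{33796747033} \approx 4.2006 \cdot 10^{-6}$)
$\frac{t{\left(217 \right)} + 11812}{-429561 + M} = \frac{\sqrt{210 + 217} + 11812}{-429561 + \frac{141966}{33796747033}} = \frac{\sqrt{427} + 11812}{- \frac{14517764452100547}{33796747033}} = \left(11812 + \sqrt{427}\right) \left(- \frac{33796747033}{14517764452100547}\right) = - \frac{399207175953796}{14517764452100547} - \frac{33796747033 \sqrt{427}}{14517764452100547}$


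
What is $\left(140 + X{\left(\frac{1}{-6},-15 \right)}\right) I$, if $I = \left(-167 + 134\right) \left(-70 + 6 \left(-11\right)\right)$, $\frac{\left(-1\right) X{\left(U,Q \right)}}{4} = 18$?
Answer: $305184$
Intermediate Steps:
$X{\left(U,Q \right)} = -72$ ($X{\left(U,Q \right)} = \left(-4\right) 18 = -72$)
$I = 4488$ ($I = - 33 \left(-70 - 66\right) = \left(-33\right) \left(-136\right) = 4488$)
$\left(140 + X{\left(\frac{1}{-6},-15 \right)}\right) I = \left(140 - 72\right) 4488 = 68 \cdot 4488 = 305184$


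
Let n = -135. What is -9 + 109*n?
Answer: -14724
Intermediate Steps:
-9 + 109*n = -9 + 109*(-135) = -9 - 14715 = -14724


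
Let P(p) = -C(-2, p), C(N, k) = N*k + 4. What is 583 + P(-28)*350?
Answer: -20417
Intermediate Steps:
C(N, k) = 4 + N*k
P(p) = -4 + 2*p (P(p) = -(4 - 2*p) = -4 + 2*p)
583 + P(-28)*350 = 583 + (-4 + 2*(-28))*350 = 583 + (-4 - 56)*350 = 583 - 60*350 = 583 - 21000 = -20417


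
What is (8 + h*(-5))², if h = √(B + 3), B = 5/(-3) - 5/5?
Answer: 217/3 - 80*√3/3 ≈ 26.145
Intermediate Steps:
B = -8/3 (B = 5*(-⅓) - 5*⅕ = -5/3 - 1 = -8/3 ≈ -2.6667)
h = √3/3 (h = √(-8/3 + 3) = √(⅓) = √3/3 ≈ 0.57735)
(8 + h*(-5))² = (8 + (√3/3)*(-5))² = (8 - 5*√3/3)²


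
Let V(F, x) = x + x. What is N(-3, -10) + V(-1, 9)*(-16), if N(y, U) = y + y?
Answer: -294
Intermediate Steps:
N(y, U) = 2*y
V(F, x) = 2*x
N(-3, -10) + V(-1, 9)*(-16) = 2*(-3) + (2*9)*(-16) = -6 + 18*(-16) = -6 - 288 = -294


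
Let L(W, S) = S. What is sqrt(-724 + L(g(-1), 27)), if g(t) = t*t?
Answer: I*sqrt(697) ≈ 26.401*I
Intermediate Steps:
g(t) = t**2
sqrt(-724 + L(g(-1), 27)) = sqrt(-724 + 27) = sqrt(-697) = I*sqrt(697)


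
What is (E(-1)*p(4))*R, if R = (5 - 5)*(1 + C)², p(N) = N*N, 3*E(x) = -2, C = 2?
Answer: 0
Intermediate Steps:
E(x) = -⅔ (E(x) = (⅓)*(-2) = -⅔)
p(N) = N²
R = 0 (R = (5 - 5)*(1 + 2)² = 0*3² = 0*9 = 0)
(E(-1)*p(4))*R = -⅔*4²*0 = -⅔*16*0 = -32/3*0 = 0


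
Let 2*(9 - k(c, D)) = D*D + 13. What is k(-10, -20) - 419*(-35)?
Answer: 28935/2 ≈ 14468.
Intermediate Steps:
k(c, D) = 5/2 - D**2/2 (k(c, D) = 9 - (D*D + 13)/2 = 9 - (D**2 + 13)/2 = 9 - (13 + D**2)/2 = 9 + (-13/2 - D**2/2) = 5/2 - D**2/2)
k(-10, -20) - 419*(-35) = (5/2 - 1/2*(-20)**2) - 419*(-35) = (5/2 - 1/2*400) + 14665 = (5/2 - 200) + 14665 = -395/2 + 14665 = 28935/2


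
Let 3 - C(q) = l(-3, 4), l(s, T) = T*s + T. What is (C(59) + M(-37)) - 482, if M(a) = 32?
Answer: -439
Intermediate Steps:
l(s, T) = T + T*s
C(q) = 11 (C(q) = 3 - 4*(1 - 3) = 3 - 4*(-2) = 3 - 1*(-8) = 3 + 8 = 11)
(C(59) + M(-37)) - 482 = (11 + 32) - 482 = 43 - 482 = -439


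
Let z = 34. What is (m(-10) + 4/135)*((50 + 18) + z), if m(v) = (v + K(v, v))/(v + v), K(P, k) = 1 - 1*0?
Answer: 4403/90 ≈ 48.922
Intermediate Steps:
K(P, k) = 1 (K(P, k) = 1 + 0 = 1)
m(v) = (1 + v)/(2*v) (m(v) = (v + 1)/(v + v) = (1 + v)/((2*v)) = (1 + v)*(1/(2*v)) = (1 + v)/(2*v))
(m(-10) + 4/135)*((50 + 18) + z) = ((½)*(1 - 10)/(-10) + 4/135)*((50 + 18) + 34) = ((½)*(-⅒)*(-9) + 4*(1/135))*(68 + 34) = (9/20 + 4/135)*102 = (259/540)*102 = 4403/90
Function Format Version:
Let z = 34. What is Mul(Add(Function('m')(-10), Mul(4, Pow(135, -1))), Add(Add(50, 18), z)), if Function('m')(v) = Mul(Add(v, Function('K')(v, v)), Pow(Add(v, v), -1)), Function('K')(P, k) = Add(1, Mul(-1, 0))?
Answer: Rational(4403, 90) ≈ 48.922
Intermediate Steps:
Function('K')(P, k) = 1 (Function('K')(P, k) = Add(1, 0) = 1)
Function('m')(v) = Mul(Rational(1, 2), Pow(v, -1), Add(1, v)) (Function('m')(v) = Mul(Add(v, 1), Pow(Add(v, v), -1)) = Mul(Add(1, v), Pow(Mul(2, v), -1)) = Mul(Add(1, v), Mul(Rational(1, 2), Pow(v, -1))) = Mul(Rational(1, 2), Pow(v, -1), Add(1, v)))
Mul(Add(Function('m')(-10), Mul(4, Pow(135, -1))), Add(Add(50, 18), z)) = Mul(Add(Mul(Rational(1, 2), Pow(-10, -1), Add(1, -10)), Mul(4, Pow(135, -1))), Add(Add(50, 18), 34)) = Mul(Add(Mul(Rational(1, 2), Rational(-1, 10), -9), Mul(4, Rational(1, 135))), Add(68, 34)) = Mul(Add(Rational(9, 20), Rational(4, 135)), 102) = Mul(Rational(259, 540), 102) = Rational(4403, 90)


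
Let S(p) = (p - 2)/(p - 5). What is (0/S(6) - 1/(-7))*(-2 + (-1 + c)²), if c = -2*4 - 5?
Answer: 194/7 ≈ 27.714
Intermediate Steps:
S(p) = (-2 + p)/(-5 + p)
c = -13 (c = -8 - 5 = -13)
(0/S(6) - 1/(-7))*(-2 + (-1 + c)²) = (0/(((-2 + 6)/(-5 + 6))) - 1/(-7))*(-2 + (-1 - 13)²) = (0/((4/1)) - 1*(-⅐))*(-2 + (-14)²) = (0/((1*4)) + ⅐)*(-2 + 196) = (0/4 + ⅐)*194 = (0*(¼) + ⅐)*194 = (0 + ⅐)*194 = (⅐)*194 = 194/7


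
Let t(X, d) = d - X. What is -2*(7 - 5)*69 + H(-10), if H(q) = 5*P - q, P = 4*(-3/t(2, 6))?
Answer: -281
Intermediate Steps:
P = -3 (P = 4*(-3/(6 - 1*2)) = 4*(-3/(6 - 2)) = 4*(-3/4) = 4*(-3*¼) = 4*(-¾) = -3)
H(q) = -15 - q (H(q) = 5*(-3) - q = -15 - q)
-2*(7 - 5)*69 + H(-10) = -2*(7 - 5)*69 + (-15 - 1*(-10)) = -2*2*69 + (-15 + 10) = -4*69 - 5 = -276 - 5 = -281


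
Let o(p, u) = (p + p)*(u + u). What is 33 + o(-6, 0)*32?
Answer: 33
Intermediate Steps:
o(p, u) = 4*p*u (o(p, u) = (2*p)*(2*u) = 4*p*u)
33 + o(-6, 0)*32 = 33 + (4*(-6)*0)*32 = 33 + 0*32 = 33 + 0 = 33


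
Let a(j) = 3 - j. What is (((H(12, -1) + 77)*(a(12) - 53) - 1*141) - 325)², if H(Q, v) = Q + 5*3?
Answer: 47803396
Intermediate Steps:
H(Q, v) = 15 + Q (H(Q, v) = Q + 15 = 15 + Q)
(((H(12, -1) + 77)*(a(12) - 53) - 1*141) - 325)² = ((((15 + 12) + 77)*((3 - 1*12) - 53) - 1*141) - 325)² = (((27 + 77)*((3 - 12) - 53) - 141) - 325)² = ((104*(-9 - 53) - 141) - 325)² = ((104*(-62) - 141) - 325)² = ((-6448 - 141) - 325)² = (-6589 - 325)² = (-6914)² = 47803396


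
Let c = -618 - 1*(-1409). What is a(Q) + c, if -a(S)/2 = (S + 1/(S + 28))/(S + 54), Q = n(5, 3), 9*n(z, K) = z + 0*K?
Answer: 99811185/126187 ≈ 790.98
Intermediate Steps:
n(z, K) = z/9 (n(z, K) = (z + 0*K)/9 = (z + 0)/9 = z/9)
Q = 5/9 (Q = (1/9)*5 = 5/9 ≈ 0.55556)
a(S) = -2*(S + 1/(28 + S))/(54 + S) (a(S) = -2*(S + 1/(S + 28))/(S + 54) = -2*(S + 1/(28 + S))/(54 + S))
c = 791 (c = -618 + 1409 = 791)
a(Q) + c = 2*(-1 - (5/9)**2 - 28*5/9)/(1512 + (5/9)**2 + 82*(5/9)) + 791 = 2*(-1 - 1*25/81 - 140/9)/(1512 + 25/81 + 410/9) + 791 = 2*(-1 - 25/81 - 140/9)/(126187/81) + 791 = 2*(81/126187)*(-1366/81) + 791 = -2732/126187 + 791 = 99811185/126187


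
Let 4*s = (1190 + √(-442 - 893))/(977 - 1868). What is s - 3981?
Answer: -7094737/1782 - I*√1335/3564 ≈ -3981.3 - 0.010252*I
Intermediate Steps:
s = -595/1782 - I*√1335/3564 (s = ((1190 + √(-442 - 893))/(977 - 1868))/4 = ((1190 + √(-1335))/(-891))/4 = ((1190 + I*√1335)*(-1/891))/4 = (-1190/891 - I*√1335/891)/4 = -595/1782 - I*√1335/3564 ≈ -0.33389 - 0.010252*I)
s - 3981 = (-595/1782 - I*√1335/3564) - 3981 = -7094737/1782 - I*√1335/3564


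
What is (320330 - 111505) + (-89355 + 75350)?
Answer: 194820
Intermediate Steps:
(320330 - 111505) + (-89355 + 75350) = 208825 - 14005 = 194820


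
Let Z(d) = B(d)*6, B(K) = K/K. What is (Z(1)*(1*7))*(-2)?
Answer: -84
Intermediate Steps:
B(K) = 1
Z(d) = 6 (Z(d) = 1*6 = 6)
(Z(1)*(1*7))*(-2) = (6*(1*7))*(-2) = (6*7)*(-2) = 42*(-2) = -84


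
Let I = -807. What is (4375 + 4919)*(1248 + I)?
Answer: 4098654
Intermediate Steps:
(4375 + 4919)*(1248 + I) = (4375 + 4919)*(1248 - 807) = 9294*441 = 4098654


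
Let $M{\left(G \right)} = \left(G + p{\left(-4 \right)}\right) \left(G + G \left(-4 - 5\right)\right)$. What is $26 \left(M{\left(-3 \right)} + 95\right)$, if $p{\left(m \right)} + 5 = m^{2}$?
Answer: $7462$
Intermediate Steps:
$p{\left(m \right)} = -5 + m^{2}$
$M{\left(G \right)} = - 8 G \left(11 + G\right)$ ($M{\left(G \right)} = \left(G - \left(5 - \left(-4\right)^{2}\right)\right) \left(G + G \left(-4 - 5\right)\right) = \left(G + \left(-5 + 16\right)\right) \left(G + G \left(-9\right)\right) = \left(G + 11\right) \left(G - 9 G\right) = \left(11 + G\right) \left(- 8 G\right) = - 8 G \left(11 + G\right)$)
$26 \left(M{\left(-3 \right)} + 95\right) = 26 \left(\left(-8\right) \left(-3\right) \left(11 - 3\right) + 95\right) = 26 \left(\left(-8\right) \left(-3\right) 8 + 95\right) = 26 \left(192 + 95\right) = 26 \cdot 287 = 7462$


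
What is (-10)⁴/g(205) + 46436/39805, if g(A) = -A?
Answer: -4089796/85895 ≈ -47.614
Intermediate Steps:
(-10)⁴/g(205) + 46436/39805 = (-10)⁴/((-1*205)) + 46436/39805 = 10000/(-205) + 46436*(1/39805) = 10000*(-1/205) + 2444/2095 = -2000/41 + 2444/2095 = -4089796/85895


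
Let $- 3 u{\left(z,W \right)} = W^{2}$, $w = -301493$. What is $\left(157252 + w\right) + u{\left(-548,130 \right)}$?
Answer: $- \frac{449623}{3} \approx -1.4987 \cdot 10^{5}$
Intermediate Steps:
$u{\left(z,W \right)} = - \frac{W^{2}}{3}$
$\left(157252 + w\right) + u{\left(-548,130 \right)} = \left(157252 - 301493\right) - \frac{130^{2}}{3} = -144241 - \frac{16900}{3} = - \frac{449623}{3}$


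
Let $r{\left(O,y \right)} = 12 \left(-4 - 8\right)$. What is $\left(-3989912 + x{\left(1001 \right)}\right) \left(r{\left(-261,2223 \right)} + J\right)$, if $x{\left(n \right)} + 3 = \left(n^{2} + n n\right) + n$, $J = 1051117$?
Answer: $-2086088919376$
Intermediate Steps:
$x{\left(n \right)} = -3 + n + 2 n^{2}$ ($x{\left(n \right)} = -3 + \left(\left(n^{2} + n n\right) + n\right) = -3 + \left(\left(n^{2} + n^{2}\right) + n\right) = -3 + \left(2 n^{2} + n\right) = -3 + \left(n + 2 n^{2}\right) = -3 + n + 2 n^{2}$)
$r{\left(O,y \right)} = -144$ ($r{\left(O,y \right)} = 12 \left(-12\right) = -144$)
$\left(-3989912 + x{\left(1001 \right)}\right) \left(r{\left(-261,2223 \right)} + J\right) = \left(-3989912 + \left(-3 + 1001 + 2 \cdot 1001^{2}\right)\right) \left(-144 + 1051117\right) = \left(-3989912 + \left(-3 + 1001 + 2 \cdot 1002001\right)\right) 1050973 = \left(-3989912 + \left(-3 + 1001 + 2004002\right)\right) 1050973 = \left(-3989912 + 2005000\right) 1050973 = \left(-1984912\right) 1050973 = -2086088919376$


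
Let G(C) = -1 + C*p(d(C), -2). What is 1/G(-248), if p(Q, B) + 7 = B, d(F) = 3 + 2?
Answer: 1/2231 ≈ 0.00044823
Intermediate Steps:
d(F) = 5
p(Q, B) = -7 + B
G(C) = -1 - 9*C (G(C) = -1 + C*(-7 - 2) = -1 + C*(-9) = -1 - 9*C)
1/G(-248) = 1/(-1 - 9*(-248)) = 1/(-1 + 2232) = 1/2231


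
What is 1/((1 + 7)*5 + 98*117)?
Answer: 1/11506 ≈ 8.6911e-5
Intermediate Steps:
1/((1 + 7)*5 + 98*117) = 1/(8*5 + 11466) = 1/(40 + 11466) = 1/11506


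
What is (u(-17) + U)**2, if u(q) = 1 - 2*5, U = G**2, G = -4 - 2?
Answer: 729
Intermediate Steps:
G = -6
U = 36 (U = (-6)**2 = 36)
u(q) = -9 (u(q) = 1 - 10 = -9)
(u(-17) + U)**2 = (-9 + 36)**2 = 27**2 = 729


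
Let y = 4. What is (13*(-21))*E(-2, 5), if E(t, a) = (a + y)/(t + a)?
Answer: -819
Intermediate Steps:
E(t, a) = (4 + a)/(a + t) (E(t, a) = (a + 4)/(t + a) = (4 + a)/(a + t))
(13*(-21))*E(-2, 5) = (13*(-21))*((4 + 5)/(5 - 2)) = -273*9/3 = -91*9 = -273*3 = -819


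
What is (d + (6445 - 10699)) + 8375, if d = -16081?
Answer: -11960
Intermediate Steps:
(d + (6445 - 10699)) + 8375 = (-16081 + (6445 - 10699)) + 8375 = (-16081 - 4254) + 8375 = -20335 + 8375 = -11960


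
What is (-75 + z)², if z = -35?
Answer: 12100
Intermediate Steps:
(-75 + z)² = (-75 - 35)² = (-110)² = 12100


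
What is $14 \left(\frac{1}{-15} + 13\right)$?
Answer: $\frac{2716}{15} \approx 181.07$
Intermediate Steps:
$14 \left(\frac{1}{-15} + 13\right) = 14 \left(- \frac{1}{15} + 13\right) = 14 \cdot \frac{194}{15} = \frac{2716}{15}$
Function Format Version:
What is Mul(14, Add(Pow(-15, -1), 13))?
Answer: Rational(2716, 15) ≈ 181.07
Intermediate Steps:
Mul(14, Add(Pow(-15, -1), 13)) = Mul(14, Add(Rational(-1, 15), 13)) = Mul(14, Rational(194, 15)) = Rational(2716, 15)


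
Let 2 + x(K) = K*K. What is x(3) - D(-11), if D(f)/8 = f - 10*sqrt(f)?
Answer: 95 + 80*I*sqrt(11) ≈ 95.0 + 265.33*I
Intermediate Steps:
x(K) = -2 + K**2 (x(K) = -2 + K*K = -2 + K**2)
D(f) = -80*sqrt(f) + 8*f (D(f) = 8*(f - 10*sqrt(f)) = -80*sqrt(f) + 8*f)
x(3) - D(-11) = (-2 + 3**2) - (-80*I*sqrt(11) + 8*(-11)) = (-2 + 9) - (-80*I*sqrt(11) - 88) = 7 - (-80*I*sqrt(11) - 88) = 7 - (-88 - 80*I*sqrt(11)) = 7 + (88 + 80*I*sqrt(11)) = 95 + 80*I*sqrt(11)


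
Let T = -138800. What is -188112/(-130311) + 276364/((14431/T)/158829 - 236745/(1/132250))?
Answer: 43280109864272916729647824/29981653921222985602339347 ≈ 1.4436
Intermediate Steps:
-188112/(-130311) + 276364/((14431/T)/158829 - 236745/(1/132250)) = -188112/(-130311) + 276364/((14431/(-138800))/158829 - 236745/(1/132250)) = -188112*(-1/130311) + 276364/((14431*(-1/138800))*(1/158829) - 236745/1/132250) = 62704/43437 + 276364/(-14431/138800*1/158829 - 236745*132250) = 62704/43437 + 276364/(-14431/22045465200 - 31309526250) = 62704/43437 + 276364/(-690233071372861514431/22045465200) = 62704/43437 + 276364*(-22045465200/690233071372861514431) = 62704/43437 - 6092572944532800/690233071372861514431 = 43280109864272916729647824/29981653921222985602339347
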